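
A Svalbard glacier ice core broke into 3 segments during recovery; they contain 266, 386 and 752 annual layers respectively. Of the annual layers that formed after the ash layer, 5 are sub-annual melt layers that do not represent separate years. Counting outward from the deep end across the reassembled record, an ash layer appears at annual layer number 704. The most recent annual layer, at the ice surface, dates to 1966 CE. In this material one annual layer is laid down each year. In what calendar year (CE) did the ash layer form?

1271 CE

Total annual layers = 266 + 386 + 752 = 1404.
1404 − 704 = 700 annual layers lie beyond the ash layer toward the ice surface.
700 − 5 false = 695 true annual layers after the ash layer.
1966 − 695 = 1271 CE.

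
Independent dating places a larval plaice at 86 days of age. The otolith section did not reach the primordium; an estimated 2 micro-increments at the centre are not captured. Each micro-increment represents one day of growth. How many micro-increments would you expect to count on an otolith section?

84 micro-increments

Expected micro-increments over 86 days: 86.
Less the 2 uncaptured micro-increments: 86 − 2 = 84.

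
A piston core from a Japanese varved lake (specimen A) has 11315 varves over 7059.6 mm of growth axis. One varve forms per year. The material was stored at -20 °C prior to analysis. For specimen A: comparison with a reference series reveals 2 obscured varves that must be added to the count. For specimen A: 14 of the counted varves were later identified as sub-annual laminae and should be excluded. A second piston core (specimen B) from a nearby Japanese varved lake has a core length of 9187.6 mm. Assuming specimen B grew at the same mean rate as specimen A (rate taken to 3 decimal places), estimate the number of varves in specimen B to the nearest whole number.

Specimen A: correcting the raw count gives 11315 − 14 + 2 = 11303 true varves.
A: Extension rate ≈ 7059.6 / 11303 = 0.625 mm per year.
For B, 9187.6 / 0.625 = 14700.16 years ≈ 14700 varves.

14700 varves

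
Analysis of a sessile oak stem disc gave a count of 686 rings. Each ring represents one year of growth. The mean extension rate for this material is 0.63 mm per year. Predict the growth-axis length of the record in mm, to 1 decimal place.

The record spans 686 years at 0.63 mm per year.
Predicted length = 0.63 mm/year × 686 years = 432.2 mm.

432.2 mm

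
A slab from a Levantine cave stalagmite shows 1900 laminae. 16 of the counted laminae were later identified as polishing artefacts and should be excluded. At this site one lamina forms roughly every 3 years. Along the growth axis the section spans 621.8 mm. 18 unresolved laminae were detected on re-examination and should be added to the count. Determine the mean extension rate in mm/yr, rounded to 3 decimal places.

After corrections the count is 1900 − 16 + 18 = 1902 laminae.
1902 laminae at 3 years each span 1902 × 3 = 5706 years.
Extension rate ≈ 621.8 / 5706 = 0.109 mm/yr.

0.109 mm/yr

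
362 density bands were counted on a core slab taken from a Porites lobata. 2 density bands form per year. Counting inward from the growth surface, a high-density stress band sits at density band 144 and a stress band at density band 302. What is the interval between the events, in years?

302 − 144 = 158 density bands lie between the two events.
158 density bands at 2 per year is 158 / 2 = 79 years.

79 years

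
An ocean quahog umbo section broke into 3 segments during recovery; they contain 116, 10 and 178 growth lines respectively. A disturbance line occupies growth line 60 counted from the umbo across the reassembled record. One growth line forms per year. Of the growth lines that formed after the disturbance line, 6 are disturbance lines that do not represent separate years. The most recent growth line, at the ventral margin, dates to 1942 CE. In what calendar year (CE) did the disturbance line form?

Total growth lines = 116 + 10 + 178 = 304.
Between growth line 60 and the ventral margin there are 304 − 60 = 244 growth lines.
244 − 6 false = 238 true growth lines after the disturbance line.
Counting back 238 years from 1942 CE places the disturbance line in 1942 − 238 = 1704 CE.

1704 CE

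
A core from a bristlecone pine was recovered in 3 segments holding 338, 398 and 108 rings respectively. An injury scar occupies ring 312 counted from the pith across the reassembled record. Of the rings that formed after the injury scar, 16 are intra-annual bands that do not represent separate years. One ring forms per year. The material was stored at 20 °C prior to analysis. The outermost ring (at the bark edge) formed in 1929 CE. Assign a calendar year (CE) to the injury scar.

1413 CE

Total rings = 338 + 398 + 108 = 844.
The injury scar sits at ring 312 from the pith, so 844 − 312 = 532 rings formed after it.
Excluding 16 false rings: 532 − 16 = 516.
Counting back 516 years from 1929 CE places the injury scar in 1929 − 516 = 1413 CE.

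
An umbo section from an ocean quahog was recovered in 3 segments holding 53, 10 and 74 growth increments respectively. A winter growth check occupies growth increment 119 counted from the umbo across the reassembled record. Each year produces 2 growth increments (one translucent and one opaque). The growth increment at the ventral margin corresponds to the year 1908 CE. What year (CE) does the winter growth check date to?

1899 CE

Total growth increments = 53 + 10 + 74 = 137.
The winter growth check sits at growth increment 119 from the umbo, so 137 − 119 = 18 growth increments formed after it.
With 2 growth increments per year, 18 / 2 = 9 years.
The growth increment at the ventral margin is 1908 CE, so the winter growth check dates to 1908 − 9 = 1899 CE.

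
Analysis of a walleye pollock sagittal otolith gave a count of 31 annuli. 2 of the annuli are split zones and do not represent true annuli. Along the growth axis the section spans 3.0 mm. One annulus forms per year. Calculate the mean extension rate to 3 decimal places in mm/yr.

0.103 mm/yr

Correcting the raw count gives 31 − 2 = 29 true annuli.
3.0 mm over 29 years gives 3.0 / 29 ≈ 0.103 mm/yr.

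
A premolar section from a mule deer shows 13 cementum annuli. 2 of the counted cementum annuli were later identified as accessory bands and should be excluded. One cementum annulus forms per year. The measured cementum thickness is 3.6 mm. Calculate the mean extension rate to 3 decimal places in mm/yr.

Adjusted count: 13 − 2 = 11 cementum annuli.
Mean rate = 3.6 mm / 11 years ≈ 0.327 mm/yr.

0.327 mm/yr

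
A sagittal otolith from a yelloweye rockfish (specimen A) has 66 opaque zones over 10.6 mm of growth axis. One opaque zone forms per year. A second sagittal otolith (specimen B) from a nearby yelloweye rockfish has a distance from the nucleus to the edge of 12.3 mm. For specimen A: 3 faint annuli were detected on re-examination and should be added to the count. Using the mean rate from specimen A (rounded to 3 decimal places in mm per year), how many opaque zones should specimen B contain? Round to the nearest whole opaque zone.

80 opaque zones

Specimen A: true opaque zone count = 66 + 3 = 69.
A: 10.6 mm over 69 years gives 10.6 / 69 ≈ 0.154 mm/year.
Specimen B: 12.3 mm / 0.154 mm per year = 79.87 years ≈ 80 opaque zones.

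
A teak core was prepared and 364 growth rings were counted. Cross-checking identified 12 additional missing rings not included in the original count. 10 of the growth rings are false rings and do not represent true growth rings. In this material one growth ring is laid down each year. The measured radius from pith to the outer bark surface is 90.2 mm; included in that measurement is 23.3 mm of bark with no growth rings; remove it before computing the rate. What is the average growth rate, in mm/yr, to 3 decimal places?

Adjusted count: 364 − 10 + 12 = 366 growth rings.
Net length = 90.2 − 23.3 = 66.9 mm.
66.9 mm over 366 years gives 66.9 / 366 ≈ 0.183 mm/yr.

0.183 mm/yr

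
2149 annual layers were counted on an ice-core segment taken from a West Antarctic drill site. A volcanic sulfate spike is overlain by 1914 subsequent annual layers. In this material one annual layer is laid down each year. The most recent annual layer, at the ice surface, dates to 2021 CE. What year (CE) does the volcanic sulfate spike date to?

107 CE

1914 annual layers formed after the volcanic sulfate spike.
2021 − 1914 = 107 CE.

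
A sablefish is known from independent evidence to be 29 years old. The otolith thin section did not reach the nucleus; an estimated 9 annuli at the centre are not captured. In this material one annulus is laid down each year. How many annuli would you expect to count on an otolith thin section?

20 annuli

One annulus per year gives 29 annuli over 29 years.
Less the 9 uncaptured annuli: 29 − 9 = 20.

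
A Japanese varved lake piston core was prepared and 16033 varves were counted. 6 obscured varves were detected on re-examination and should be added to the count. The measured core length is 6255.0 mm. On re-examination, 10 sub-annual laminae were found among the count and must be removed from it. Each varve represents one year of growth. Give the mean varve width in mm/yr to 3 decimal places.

True varve count = 16033 − 10 + 6 = 16029.
Extension rate ≈ 6255.0 / 16029 = 0.390 mm/yr.

0.390 mm/yr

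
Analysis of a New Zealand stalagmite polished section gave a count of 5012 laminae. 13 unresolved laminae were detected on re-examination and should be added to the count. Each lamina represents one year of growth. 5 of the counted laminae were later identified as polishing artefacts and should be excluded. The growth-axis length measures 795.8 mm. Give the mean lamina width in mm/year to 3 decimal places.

True lamina count = 5012 − 5 + 13 = 5020.
795.8 mm over 5020 years gives 795.8 / 5020 ≈ 0.159 mm/year.

0.159 mm/year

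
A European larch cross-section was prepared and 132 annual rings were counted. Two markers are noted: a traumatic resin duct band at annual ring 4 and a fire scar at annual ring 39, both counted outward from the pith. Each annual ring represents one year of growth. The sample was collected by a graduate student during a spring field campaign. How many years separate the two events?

35 years

39 − 4 = 35 annual rings lie between the two events.
At one annual ring per year, 35 years elapsed between them.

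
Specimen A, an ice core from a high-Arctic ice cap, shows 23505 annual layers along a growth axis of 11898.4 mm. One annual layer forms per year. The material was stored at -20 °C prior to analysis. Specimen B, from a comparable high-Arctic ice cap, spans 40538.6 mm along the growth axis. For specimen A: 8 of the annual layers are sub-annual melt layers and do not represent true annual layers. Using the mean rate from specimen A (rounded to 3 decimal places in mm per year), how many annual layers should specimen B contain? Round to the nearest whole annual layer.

80116 annual layers

Specimen A: adjusted count: 23505 − 8 = 23497 annual layers.
A: 11898.4 mm over 23497 years gives 11898.4 / 23497 ≈ 0.506 mm/yr.
B spans 40538.6 / 0.506 = 80115.81 years ≈ 80116 annual layers.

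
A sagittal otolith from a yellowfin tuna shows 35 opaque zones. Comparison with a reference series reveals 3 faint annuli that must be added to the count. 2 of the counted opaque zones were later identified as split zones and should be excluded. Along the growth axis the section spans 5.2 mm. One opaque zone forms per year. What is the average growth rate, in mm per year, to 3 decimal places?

Correcting the raw count gives 35 − 2 + 3 = 36 true opaque zones.
Extension rate ≈ 5.2 / 36 = 0.144 mm per year.

0.144 mm per year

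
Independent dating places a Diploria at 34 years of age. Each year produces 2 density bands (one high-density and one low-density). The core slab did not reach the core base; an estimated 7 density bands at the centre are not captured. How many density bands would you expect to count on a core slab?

34 years at 2 density bands per year gives 34 × 2 = 68 density bands.
68 − 7 missed = 61 density bands expected in the prepared section.

61 density bands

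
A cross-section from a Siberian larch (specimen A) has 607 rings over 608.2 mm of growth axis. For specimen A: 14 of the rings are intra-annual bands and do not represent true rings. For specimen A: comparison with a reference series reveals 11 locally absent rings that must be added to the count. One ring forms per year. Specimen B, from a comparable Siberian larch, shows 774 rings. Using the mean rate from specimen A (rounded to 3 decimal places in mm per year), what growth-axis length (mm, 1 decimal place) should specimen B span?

Specimen A: true ring count = 607 − 14 + 11 = 604.
A: 608.2 mm over 604 years gives 608.2 / 604 ≈ 1.007 mm/yr.
B's length ≈ 1.007 × 774 = 779.4 mm.

779.4 mm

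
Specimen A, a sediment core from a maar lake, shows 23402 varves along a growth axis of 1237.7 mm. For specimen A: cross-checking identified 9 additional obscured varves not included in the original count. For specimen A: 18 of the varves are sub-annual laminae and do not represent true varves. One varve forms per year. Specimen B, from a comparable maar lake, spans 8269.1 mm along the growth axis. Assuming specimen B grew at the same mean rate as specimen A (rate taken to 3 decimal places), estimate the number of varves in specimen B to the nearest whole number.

Specimen A: correcting the raw count gives 23402 − 18 + 9 = 23393 true varves.
A: Mean rate = 1237.7 mm / 23393 years ≈ 0.053 mm per year.
Specimen B: 8269.1 mm / 0.053 mm per year = 156020.75 years ≈ 156021 varves.

156021 varves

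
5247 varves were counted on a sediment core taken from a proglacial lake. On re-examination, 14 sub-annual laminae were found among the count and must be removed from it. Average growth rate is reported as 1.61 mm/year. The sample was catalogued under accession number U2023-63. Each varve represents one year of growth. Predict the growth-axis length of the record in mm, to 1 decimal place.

Correcting the raw count gives 5247 − 14 = 5233 true varves.
5233 years at 1.61 mm/year gives 1.61 × 5233 = 8425.1 mm.

8425.1 mm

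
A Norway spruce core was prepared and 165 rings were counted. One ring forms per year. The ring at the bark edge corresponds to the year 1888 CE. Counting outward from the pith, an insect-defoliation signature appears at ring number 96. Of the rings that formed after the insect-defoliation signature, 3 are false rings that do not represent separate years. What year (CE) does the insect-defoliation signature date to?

1822 CE

Between ring 96 and the bark edge there are 165 − 96 = 69 rings.
Removing the 3 false rings leaves 69 − 3 = 66 true rings beyond the insect-defoliation signature.
Counting back 66 years from 1888 CE places the insect-defoliation signature in 1888 − 66 = 1822 CE.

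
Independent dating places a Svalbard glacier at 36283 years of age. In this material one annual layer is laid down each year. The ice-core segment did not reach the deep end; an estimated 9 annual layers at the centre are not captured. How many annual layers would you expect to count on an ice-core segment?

36274 annual layers

One annual layer per year gives 36283 annual layers over 36283 years.
Less the 9 uncaptured annual layers: 36283 − 9 = 36274.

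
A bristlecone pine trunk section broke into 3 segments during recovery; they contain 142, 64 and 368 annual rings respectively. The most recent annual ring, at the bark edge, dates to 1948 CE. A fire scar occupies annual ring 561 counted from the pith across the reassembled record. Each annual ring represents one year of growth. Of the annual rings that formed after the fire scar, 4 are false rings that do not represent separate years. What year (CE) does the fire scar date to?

Total annual rings = 142 + 64 + 368 = 574.
574 − 561 = 13 annual rings lie beyond the fire scar toward the bark edge.
Excluding 4 false annual rings: 13 − 4 = 9.
1948 − 9 = 1939 CE.

1939 CE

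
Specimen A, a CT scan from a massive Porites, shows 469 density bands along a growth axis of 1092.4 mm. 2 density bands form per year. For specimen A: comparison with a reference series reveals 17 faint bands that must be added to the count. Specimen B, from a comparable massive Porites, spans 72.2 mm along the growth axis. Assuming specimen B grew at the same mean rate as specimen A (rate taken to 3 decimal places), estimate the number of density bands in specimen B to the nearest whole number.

32 density bands

Specimen A: true density band count = 469 + 17 = 486.
Specimen A: dividing by 2 density bands per year: 486 / 2 = 243 years.
A: Mean rate = 1092.4 mm / 243 years ≈ 4.495 mm per year.
For B, 72.2 / 4.495 = 16.06 years; at 2 density bands per year that is 16.06 × 2 ≈ 32 density bands.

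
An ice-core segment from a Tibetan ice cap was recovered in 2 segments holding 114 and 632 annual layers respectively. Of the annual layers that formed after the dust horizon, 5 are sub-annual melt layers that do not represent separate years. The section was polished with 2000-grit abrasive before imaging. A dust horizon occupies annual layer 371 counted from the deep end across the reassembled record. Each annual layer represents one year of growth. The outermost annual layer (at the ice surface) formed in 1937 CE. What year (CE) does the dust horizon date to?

1567 CE

Total annual layers = 114 + 632 = 746.
746 − 371 = 375 annual layers lie beyond the dust horizon toward the ice surface.
Removing the 5 false annual layers leaves 375 − 5 = 370 true annual layers beyond the dust horizon.
Counting back 370 years from 1937 CE places the dust horizon in 1937 − 370 = 1567 CE.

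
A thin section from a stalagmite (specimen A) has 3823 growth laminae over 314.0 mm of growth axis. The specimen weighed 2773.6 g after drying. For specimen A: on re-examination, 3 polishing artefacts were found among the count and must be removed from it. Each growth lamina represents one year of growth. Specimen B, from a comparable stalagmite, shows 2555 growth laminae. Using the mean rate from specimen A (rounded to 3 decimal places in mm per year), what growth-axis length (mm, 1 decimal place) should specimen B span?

Specimen A: correcting the raw count gives 3823 − 3 = 3820 true growth laminae.
A: Mean rate = 314.0 mm / 3820 years ≈ 0.082 mm per year.
B's length ≈ 0.082 × 2555 = 209.5 mm.

209.5 mm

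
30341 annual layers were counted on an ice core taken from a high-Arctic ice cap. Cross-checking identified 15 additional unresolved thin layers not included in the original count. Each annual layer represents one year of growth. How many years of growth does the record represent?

30356 years

True annual layer count = 30341 + 15 = 30356.
One annual layer per year makes the duration 30356 years.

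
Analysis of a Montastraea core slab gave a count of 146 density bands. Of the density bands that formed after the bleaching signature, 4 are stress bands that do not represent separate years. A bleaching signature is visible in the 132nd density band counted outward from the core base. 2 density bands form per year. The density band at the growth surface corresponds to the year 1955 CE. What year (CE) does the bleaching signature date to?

1950 CE

146 − 132 = 14 density bands lie beyond the bleaching signature toward the growth surface.
Removing the 4 false density bands leaves 14 − 4 = 10 true density bands beyond the bleaching signature.
With 2 density bands per year, 10 / 2 = 5 years.
The density band at the growth surface is 1955 CE, so the bleaching signature dates to 1955 − 5 = 1950 CE.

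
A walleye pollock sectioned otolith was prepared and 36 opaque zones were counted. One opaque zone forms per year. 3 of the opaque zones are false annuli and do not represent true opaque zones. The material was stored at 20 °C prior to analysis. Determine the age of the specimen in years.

After corrections the count is 36 − 3 = 33 opaque zones.
At one opaque zone per year, that is 33 years.

33 yr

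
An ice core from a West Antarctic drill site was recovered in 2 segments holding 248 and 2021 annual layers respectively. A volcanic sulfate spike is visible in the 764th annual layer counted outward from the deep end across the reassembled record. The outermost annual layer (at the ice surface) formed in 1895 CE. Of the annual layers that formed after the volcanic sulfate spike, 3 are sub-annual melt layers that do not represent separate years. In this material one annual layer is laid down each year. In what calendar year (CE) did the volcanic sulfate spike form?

Total annual layers = 248 + 2021 = 2269.
Between annual layer 764 and the ice surface there are 2269 − 764 = 1505 annual layers.
Excluding 3 false annual layers: 1505 − 3 = 1502.
The annual layer at the ice surface is 1895 CE, so the volcanic sulfate spike dates to 1895 − 1502 = 393 CE.

393 CE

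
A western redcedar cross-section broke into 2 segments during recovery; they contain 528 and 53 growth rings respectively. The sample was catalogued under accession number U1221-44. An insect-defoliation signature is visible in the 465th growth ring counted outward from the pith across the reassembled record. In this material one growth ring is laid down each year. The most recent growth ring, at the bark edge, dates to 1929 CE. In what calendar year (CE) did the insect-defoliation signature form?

Total growth rings = 528 + 53 = 581.
The insect-defoliation signature sits at growth ring 465 from the pith, so 581 − 465 = 116 growth rings formed after it.
1929 − 116 = 1813 CE.

1813 CE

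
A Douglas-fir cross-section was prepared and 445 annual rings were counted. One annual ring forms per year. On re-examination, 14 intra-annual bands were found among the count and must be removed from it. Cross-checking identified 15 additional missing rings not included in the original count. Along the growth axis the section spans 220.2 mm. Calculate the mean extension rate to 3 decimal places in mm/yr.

True annual ring count = 445 − 14 + 15 = 446.
Mean rate = 220.2 mm / 446 years ≈ 0.494 mm/yr.

0.494 mm/yr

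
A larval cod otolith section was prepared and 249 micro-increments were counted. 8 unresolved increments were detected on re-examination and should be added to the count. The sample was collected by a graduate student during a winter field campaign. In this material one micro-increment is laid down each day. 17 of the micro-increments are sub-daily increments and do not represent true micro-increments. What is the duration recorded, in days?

240 d

After corrections the count is 249 − 17 + 8 = 240 micro-increments.
With a one-to-one micro-increment periodicity this is 240 days.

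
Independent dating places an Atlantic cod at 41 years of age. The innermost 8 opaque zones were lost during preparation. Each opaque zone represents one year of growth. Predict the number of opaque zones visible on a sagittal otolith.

33 opaque zones

One opaque zone per year gives 41 opaque zones over 41 years.
41 − 8 missed = 33 opaque zones expected in the prepared section.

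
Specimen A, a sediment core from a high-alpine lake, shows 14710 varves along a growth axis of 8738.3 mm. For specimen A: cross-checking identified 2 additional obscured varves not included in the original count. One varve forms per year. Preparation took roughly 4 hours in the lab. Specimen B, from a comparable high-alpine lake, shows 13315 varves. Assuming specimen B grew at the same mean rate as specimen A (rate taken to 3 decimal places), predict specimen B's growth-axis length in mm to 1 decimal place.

7909.1 mm

Specimen A: correcting the raw count gives 14710 + 2 = 14712 true varves.
A: Extension rate ≈ 8738.3 / 14712 = 0.594 mm/year.
Length of B = 0.594 × 13315 = 7909.1 mm.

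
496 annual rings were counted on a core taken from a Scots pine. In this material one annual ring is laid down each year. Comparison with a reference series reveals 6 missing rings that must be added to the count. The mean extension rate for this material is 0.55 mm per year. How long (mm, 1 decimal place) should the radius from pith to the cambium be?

Correcting the raw count gives 496 + 6 = 502 true annual rings.
Length ≈ 0.55 × 502 = 276.1 mm.

276.1 mm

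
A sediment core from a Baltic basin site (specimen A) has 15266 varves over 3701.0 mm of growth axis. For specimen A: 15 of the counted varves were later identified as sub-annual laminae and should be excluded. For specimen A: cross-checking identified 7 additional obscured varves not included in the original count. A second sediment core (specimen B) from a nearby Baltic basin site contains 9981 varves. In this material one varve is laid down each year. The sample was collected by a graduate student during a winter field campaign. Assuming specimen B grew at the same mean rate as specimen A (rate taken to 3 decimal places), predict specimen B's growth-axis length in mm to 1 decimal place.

2425.4 mm

Specimen A: correcting the raw count gives 15266 − 15 + 7 = 15258 true varves.
A: 3701.0 mm over 15258 years gives 3701.0 / 15258 ≈ 0.243 mm/year.
B's length ≈ 0.243 × 9981 = 2425.4 mm.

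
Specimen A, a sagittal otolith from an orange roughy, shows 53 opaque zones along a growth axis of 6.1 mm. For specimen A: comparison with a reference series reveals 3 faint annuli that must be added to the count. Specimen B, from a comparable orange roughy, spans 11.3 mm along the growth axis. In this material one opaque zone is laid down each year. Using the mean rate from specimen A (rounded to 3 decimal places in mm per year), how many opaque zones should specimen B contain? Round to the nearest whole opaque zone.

104 opaque zones

Specimen A: adjusted count: 53 + 3 = 56 opaque zones.
A: Extension rate ≈ 6.1 / 56 = 0.109 mm/yr.
Specimen B: 11.3 mm / 0.109 mm per year = 103.67 years ≈ 104 opaque zones.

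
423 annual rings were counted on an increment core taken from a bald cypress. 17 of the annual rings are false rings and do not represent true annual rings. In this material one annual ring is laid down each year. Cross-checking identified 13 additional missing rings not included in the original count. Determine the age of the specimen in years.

After corrections the count is 423 − 17 + 13 = 419 annual rings.
With a one-to-one annual ring periodicity this is 419 years.

419 yr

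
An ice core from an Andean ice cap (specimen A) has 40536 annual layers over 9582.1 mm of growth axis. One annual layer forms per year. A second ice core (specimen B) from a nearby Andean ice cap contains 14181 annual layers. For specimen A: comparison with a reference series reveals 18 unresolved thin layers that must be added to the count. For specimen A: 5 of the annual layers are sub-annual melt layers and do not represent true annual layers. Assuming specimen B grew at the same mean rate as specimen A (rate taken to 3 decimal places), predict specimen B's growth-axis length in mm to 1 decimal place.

Specimen A: adjusted count: 40536 − 5 + 18 = 40549 annual layers.
A: Extension rate ≈ 9582.1 / 40549 = 0.236 mm/yr.
B's length ≈ 0.236 × 14181 = 3346.7 mm.

3346.7 mm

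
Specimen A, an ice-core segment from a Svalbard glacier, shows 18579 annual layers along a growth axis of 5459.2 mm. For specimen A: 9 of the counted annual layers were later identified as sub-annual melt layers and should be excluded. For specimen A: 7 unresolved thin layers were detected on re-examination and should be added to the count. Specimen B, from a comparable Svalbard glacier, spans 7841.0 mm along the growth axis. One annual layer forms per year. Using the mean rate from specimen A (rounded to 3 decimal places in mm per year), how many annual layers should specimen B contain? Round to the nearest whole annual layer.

Specimen A: true annual layer count = 18579 − 9 + 7 = 18577.
A: Mean rate = 5459.2 mm / 18577 years ≈ 0.294 mm per year.
Specimen B: 7841.0 mm / 0.294 mm per year = 26670.07 years ≈ 26670 annual layers.

26670 annual layers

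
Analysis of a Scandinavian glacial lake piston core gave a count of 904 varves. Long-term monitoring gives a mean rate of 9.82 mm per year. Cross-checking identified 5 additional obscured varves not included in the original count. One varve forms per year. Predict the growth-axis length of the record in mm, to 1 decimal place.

8926.4 mm

Correcting the raw count gives 904 + 5 = 909 true varves.
909 years at 9.82 mm/year gives 9.82 × 909 = 8926.4 mm.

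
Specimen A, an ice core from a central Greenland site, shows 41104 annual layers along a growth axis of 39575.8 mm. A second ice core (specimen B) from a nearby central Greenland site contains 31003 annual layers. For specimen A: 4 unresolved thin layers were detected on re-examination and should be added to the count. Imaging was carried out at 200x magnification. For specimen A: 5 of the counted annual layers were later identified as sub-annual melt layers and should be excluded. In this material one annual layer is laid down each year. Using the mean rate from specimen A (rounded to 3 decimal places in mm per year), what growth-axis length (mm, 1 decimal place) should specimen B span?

Specimen A: correcting the raw count gives 41104 − 5 + 4 = 41103 true annual layers.
A: Extension rate ≈ 39575.8 / 41103 = 0.963 mm/yr.
For B, 0.963 mm/year × 31003 years = 29855.9 mm.

29855.9 mm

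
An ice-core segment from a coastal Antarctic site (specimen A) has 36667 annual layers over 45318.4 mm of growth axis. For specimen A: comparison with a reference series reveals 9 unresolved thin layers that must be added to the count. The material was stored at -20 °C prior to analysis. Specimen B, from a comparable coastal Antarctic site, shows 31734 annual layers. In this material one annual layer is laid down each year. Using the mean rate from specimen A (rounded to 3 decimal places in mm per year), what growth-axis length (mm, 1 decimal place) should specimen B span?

39223.2 mm

Specimen A: true annual layer count = 36667 + 9 = 36676.
A: Extension rate ≈ 45318.4 / 36676 = 1.236 mm/year.
For B, 1.236 mm/year × 31734 years = 39223.2 mm.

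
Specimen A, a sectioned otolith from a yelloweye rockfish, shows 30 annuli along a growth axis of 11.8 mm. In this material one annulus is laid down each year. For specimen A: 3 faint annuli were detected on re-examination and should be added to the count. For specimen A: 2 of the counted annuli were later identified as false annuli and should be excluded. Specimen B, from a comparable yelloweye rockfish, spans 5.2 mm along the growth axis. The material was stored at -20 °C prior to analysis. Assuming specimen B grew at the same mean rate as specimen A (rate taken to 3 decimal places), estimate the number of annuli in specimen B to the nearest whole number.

14 annuli

Specimen A: correcting the raw count gives 30 − 2 + 3 = 31 true annuli.
A: 11.8 mm over 31 years gives 11.8 / 31 ≈ 0.381 mm/yr.
B spans 5.2 / 0.381 = 13.65 years ≈ 14 annuli.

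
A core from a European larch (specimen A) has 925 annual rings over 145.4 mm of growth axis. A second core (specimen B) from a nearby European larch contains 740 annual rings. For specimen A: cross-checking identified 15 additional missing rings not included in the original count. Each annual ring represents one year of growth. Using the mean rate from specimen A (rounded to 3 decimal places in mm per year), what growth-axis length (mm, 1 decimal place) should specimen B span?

114.7 mm

Specimen A: after corrections the count is 925 + 15 = 940 annual rings.
A: Mean rate = 145.4 mm / 940 years ≈ 0.155 mm/yr.
Length of B = 0.155 × 740 = 114.7 mm.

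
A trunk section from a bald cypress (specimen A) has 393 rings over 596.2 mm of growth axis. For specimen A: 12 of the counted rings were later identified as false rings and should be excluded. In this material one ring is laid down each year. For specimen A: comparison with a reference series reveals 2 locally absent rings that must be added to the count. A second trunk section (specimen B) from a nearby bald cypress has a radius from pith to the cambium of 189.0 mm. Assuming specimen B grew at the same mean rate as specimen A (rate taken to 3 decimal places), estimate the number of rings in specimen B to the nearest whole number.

Specimen A: adjusted count: 393 − 12 + 2 = 383 rings.
A: Mean rate = 596.2 mm / 383 years ≈ 1.557 mm/yr.
Specimen B: 189.0 mm / 1.557 mm per year = 121.39 years ≈ 121 rings.

121 rings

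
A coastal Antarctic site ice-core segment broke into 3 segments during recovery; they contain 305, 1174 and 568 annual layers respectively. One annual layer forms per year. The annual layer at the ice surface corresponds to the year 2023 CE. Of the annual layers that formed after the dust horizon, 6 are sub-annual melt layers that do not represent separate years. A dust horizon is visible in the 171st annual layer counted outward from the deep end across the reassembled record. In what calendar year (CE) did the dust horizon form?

Total annual layers = 305 + 1174 + 568 = 2047.
2047 − 171 = 1876 annual layers lie beyond the dust horizon toward the ice surface.
Excluding 6 false annual layers: 1876 − 6 = 1870.
The annual layer at the ice surface is 2023 CE, so the dust horizon dates to 2023 − 1870 = 153 CE.

153 CE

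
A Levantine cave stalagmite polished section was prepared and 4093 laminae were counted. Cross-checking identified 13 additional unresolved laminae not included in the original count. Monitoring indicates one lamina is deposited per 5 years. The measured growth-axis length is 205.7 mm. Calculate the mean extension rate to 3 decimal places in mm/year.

After corrections the count is 4093 + 13 = 4106 laminae.
4106 laminae at 5 years each span 4106 × 5 = 20530 years.
Mean rate = 205.7 mm / 20530 years ≈ 0.010 mm/year.

0.010 mm/year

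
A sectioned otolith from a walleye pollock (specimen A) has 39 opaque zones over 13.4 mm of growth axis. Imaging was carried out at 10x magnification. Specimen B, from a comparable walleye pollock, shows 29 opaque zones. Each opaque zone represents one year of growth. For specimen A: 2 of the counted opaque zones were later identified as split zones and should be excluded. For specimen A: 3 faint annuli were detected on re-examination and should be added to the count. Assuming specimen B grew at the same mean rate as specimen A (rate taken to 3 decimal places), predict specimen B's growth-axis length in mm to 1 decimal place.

Specimen A: adjusted count: 39 − 2 + 3 = 40 opaque zones.
A: Mean rate = 13.4 mm / 40 years ≈ 0.335 mm per year.
Length of B = 0.335 × 29 = 9.7 mm.

9.7 mm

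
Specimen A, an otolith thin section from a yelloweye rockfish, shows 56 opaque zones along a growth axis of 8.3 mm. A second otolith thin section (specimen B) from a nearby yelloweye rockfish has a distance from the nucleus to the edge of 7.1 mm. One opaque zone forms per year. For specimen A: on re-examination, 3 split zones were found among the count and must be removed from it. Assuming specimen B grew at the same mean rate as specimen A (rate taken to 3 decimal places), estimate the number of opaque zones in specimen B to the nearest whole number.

Specimen A: after corrections the count is 56 − 3 = 53 opaque zones.
A: 8.3 mm over 53 years gives 8.3 / 53 ≈ 0.157 mm/year.
For B, 7.1 / 0.157 = 45.22 years ≈ 45 opaque zones.

45 opaque zones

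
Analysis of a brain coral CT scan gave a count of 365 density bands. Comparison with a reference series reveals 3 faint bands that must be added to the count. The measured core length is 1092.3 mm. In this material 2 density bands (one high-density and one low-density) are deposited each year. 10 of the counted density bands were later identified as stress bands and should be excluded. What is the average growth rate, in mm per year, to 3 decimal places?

After corrections the count is 365 − 10 + 3 = 358 density bands.
358 density bands at 2 per year is 358 / 2 = 179 years.
1092.3 mm over 179 years gives 1092.3 / 179 ≈ 6.102 mm per year.

6.102 mm per year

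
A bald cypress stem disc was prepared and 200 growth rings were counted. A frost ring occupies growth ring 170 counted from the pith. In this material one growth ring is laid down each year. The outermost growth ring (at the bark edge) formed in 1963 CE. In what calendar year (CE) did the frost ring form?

1933 CE

The frost ring sits at growth ring 170 from the pith, so 200 − 170 = 30 growth rings formed after it.
1963 − 30 = 1933 CE.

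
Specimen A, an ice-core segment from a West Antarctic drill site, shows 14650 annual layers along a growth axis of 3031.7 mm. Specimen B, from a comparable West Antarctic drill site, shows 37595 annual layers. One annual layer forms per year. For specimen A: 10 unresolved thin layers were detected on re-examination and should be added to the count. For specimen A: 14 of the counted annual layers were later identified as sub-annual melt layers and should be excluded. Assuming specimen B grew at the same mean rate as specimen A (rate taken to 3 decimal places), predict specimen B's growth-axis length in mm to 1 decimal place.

7782.2 mm

Specimen A: adjusted count: 14650 − 14 + 10 = 14646 annual layers.
A: Extension rate ≈ 3031.7 / 14646 = 0.207 mm/year.
For B, 0.207 mm/year × 37595 years = 7782.2 mm.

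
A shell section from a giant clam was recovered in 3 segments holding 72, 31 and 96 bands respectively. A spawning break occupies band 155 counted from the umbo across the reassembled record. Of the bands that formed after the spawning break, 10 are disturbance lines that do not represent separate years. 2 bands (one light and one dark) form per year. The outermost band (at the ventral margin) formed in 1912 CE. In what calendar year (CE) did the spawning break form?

1895 CE

Total bands = 72 + 31 + 96 = 199.
Between band 155 and the ventral margin there are 199 − 155 = 44 bands.
Excluding 10 false bands: 44 − 10 = 34.
With 2 bands per year, 34 / 2 = 17 years.
The band at the ventral margin is 1912 CE, so the spawning break dates to 1912 − 17 = 1895 CE.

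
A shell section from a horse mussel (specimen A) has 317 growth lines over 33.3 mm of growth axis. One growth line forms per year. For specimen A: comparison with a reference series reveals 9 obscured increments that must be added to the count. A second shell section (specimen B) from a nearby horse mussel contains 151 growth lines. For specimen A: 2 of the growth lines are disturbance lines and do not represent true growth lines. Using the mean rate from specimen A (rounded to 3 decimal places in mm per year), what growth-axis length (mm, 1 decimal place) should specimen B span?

15.6 mm

Specimen A: after corrections the count is 317 − 2 + 9 = 324 growth lines.
A: 33.3 mm over 324 years gives 33.3 / 324 ≈ 0.103 mm per year.
For B, 0.103 mm/year × 151 years = 15.6 mm.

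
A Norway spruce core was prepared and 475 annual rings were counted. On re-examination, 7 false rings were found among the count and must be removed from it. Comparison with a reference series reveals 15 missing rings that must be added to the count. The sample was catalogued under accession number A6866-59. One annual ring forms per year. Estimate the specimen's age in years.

Correcting the raw count gives 475 − 7 + 15 = 483 true annual rings.
At one annual ring per year, that is 483 years.

483 yr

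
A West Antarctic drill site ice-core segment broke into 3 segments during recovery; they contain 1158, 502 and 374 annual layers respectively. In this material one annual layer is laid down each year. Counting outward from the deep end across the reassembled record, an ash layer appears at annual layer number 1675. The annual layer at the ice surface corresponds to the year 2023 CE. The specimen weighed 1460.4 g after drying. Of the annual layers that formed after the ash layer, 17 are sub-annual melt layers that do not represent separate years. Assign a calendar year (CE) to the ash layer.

1681 CE

Total annual layers = 1158 + 502 + 374 = 2034.
2034 − 1675 = 359 annual layers lie beyond the ash layer toward the ice surface.
359 − 17 false = 342 true annual layers after the ash layer.
The annual layer at the ice surface is 2023 CE, so the ash layer dates to 2023 − 342 = 1681 CE.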